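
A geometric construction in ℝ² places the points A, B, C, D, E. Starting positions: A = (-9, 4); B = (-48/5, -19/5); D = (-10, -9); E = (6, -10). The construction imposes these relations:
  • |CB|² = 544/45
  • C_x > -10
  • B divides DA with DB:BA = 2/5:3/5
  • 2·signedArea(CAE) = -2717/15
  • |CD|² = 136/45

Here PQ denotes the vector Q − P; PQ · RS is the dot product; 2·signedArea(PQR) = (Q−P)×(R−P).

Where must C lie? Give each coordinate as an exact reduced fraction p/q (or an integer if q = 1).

1. C_x = -148/15  [line 14·x + 15·y + 3707/15 = 0 ∩ |CB|² = 544/45]
2. C_y = -109/15  [line 14·x + 15·y + 3707/15 = 0 ∩ |CB|² = 544/45]
   → C = (-148/15, -109/15)

C = (-148/15, -109/15)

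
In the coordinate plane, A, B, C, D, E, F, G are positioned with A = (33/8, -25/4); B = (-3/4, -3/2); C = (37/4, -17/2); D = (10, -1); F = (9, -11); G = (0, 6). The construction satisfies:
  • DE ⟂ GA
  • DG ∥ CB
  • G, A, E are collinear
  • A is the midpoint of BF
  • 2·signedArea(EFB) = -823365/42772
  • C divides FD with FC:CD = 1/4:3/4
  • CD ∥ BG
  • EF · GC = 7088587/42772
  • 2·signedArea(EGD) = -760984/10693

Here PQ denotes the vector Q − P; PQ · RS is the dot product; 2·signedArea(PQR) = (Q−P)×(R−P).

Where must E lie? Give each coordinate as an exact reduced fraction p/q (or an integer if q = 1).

E = (33528/10693, -35410/10693)

1. E_x = 33528/10693  [G, A, E are collinear ∩ DE ⟂ GA]
2. E_y = -35410/10693  [G, A, E are collinear ∩ DE ⟂ GA]
   → E = (33528/10693, -35410/10693)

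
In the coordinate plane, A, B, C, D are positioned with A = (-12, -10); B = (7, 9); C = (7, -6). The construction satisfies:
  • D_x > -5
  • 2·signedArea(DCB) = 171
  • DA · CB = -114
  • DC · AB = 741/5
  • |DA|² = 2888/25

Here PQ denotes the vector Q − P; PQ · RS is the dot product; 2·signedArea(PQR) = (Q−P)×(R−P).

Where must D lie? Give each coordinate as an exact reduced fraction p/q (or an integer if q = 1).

D = (-22/5, -12/5)

1. D_x = -22/5  [DC · AB = 741/5 ∩ 2·signedArea(DCB) = 171]
2. D_y = -12/5  [DC · AB = 741/5 ∩ 2·signedArea(DCB) = 171]
   → D = (-22/5, -12/5)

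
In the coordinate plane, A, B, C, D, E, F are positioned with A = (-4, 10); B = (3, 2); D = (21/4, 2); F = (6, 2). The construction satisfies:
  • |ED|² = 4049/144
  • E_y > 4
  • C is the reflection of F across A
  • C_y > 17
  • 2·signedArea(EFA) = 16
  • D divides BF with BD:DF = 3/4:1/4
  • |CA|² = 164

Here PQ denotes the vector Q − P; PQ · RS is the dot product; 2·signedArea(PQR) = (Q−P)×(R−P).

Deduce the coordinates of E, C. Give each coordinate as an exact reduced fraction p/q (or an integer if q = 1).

1. E_x = 2/3  [line -8·x + -10·y + 52 = 0 ∩ |ED|² = 4049/144]
2. E_y = 14/3  [line -8·x + -10·y + 52 = 0 ∩ |ED|² = 4049/144]
   → E = (2/3, 14/3)
3. C_x = -14  [C is the reflection of F across A]
4. C_y = 18  [C is the reflection of F across A]
   → C = (-14, 18)

C = (-14, 18)
E = (2/3, 14/3)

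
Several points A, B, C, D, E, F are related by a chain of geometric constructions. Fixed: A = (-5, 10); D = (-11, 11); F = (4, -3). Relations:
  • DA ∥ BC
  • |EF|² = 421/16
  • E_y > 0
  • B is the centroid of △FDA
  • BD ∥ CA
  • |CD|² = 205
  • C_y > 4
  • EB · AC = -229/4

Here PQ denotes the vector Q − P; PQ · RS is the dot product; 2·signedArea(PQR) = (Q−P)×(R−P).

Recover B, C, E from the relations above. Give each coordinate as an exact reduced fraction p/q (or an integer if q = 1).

1. B_x = -4  [B is the centroid of △FDA]
2. B_y = 6  [B is the centroid of △FDA]
   → B = (-4, 6)
3. C_x = 2  [BD ∥ CA ∩ DA ∥ BC]
4. C_y = 5  [BD ∥ CA ∩ DA ∥ BC]
   → C = (2, 5)
5. E_x = 1/4  [line -7·x + 5·y + -3/4 = 0 ∩ |EF|² = 421/16]
6. E_y = 1/2  [line -7·x + 5·y + -3/4 = 0 ∩ |EF|² = 421/16]
   → E = (1/4, 1/2)

B = (-4, 6)
C = (2, 5)
E = (1/4, 1/2)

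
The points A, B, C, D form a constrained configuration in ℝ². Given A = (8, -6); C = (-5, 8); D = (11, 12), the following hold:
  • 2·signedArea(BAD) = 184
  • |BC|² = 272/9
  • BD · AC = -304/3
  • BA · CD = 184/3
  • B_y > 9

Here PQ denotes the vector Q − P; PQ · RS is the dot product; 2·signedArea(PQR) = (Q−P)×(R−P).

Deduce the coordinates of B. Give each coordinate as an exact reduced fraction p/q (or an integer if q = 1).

B = (1/3, 28/3)

1. B_x = 1/3  [BA · CD = 184/3 ∩ BD · AC = -304/3]
2. B_y = 28/3  [BA · CD = 184/3 ∩ BD · AC = -304/3]
   → B = (1/3, 28/3)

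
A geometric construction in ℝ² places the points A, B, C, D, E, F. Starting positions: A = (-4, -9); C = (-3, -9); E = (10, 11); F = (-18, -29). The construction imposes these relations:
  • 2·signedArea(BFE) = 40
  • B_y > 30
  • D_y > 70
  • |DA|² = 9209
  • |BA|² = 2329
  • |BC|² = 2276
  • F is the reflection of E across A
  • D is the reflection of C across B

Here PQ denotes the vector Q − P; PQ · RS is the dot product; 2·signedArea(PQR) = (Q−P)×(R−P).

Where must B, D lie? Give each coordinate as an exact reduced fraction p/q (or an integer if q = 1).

1. B_x = 23  [line -40·x + 28·y + 52 = 0 ∩ |BC|² = 2276]
2. B_y = 31  [line -40·x + 28·y + 52 = 0 ∩ |BC|² = 2276]
   → B = (23, 31)
3. D_x = 49  [D is the reflection of C across B]
4. D_y = 71  [D is the reflection of C across B]
   → D = (49, 71)

B = (23, 31)
D = (49, 71)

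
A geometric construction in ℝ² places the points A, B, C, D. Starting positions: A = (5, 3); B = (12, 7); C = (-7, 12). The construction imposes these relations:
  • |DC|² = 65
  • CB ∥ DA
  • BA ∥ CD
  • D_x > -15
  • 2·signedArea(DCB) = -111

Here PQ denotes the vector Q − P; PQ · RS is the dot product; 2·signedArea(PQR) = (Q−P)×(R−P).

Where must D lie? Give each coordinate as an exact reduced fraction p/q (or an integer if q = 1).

D = (-14, 8)

1. D_x = -14  [CB ∥ DA ∩ BA ∥ CD]
2. D_y = 8  [CB ∥ DA ∩ BA ∥ CD]
   → D = (-14, 8)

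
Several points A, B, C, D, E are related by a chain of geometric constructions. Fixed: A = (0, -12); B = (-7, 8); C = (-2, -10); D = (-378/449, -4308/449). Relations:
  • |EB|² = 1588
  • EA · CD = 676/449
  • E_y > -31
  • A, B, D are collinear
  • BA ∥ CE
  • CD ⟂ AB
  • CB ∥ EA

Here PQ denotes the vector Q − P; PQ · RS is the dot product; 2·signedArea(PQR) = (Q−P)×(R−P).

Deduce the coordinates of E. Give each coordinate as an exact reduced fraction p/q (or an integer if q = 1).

E = (5, -30)

1. E_x = 5  [CB ∥ EA ∩ BA ∥ CE]
2. E_y = -30  [CB ∥ EA ∩ BA ∥ CE]
   → E = (5, -30)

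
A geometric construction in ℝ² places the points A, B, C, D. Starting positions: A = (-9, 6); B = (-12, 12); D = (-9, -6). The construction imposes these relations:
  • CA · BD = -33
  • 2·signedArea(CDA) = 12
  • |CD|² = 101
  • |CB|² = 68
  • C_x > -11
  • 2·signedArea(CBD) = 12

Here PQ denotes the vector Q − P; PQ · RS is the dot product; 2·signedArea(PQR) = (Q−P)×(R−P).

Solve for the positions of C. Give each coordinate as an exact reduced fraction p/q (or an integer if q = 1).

C = (-10, 4)

1. C_x = -10  [CA · BD = -33 ∩ 2·signedArea(CBD) = 12]
2. C_y = 4  [CA · BD = -33 ∩ 2·signedArea(CBD) = 12]
   → C = (-10, 4)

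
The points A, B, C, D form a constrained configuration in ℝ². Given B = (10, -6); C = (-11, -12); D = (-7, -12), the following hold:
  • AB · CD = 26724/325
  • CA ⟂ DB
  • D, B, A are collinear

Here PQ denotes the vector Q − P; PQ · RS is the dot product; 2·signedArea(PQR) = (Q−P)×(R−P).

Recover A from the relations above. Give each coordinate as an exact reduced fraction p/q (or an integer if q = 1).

1. A_x = -3431/325  [D, B, A are collinear ∩ CA ⟂ DB]
2. A_y = -4308/325  [D, B, A are collinear ∩ CA ⟂ DB]
   → A = (-3431/325, -4308/325)

A = (-3431/325, -4308/325)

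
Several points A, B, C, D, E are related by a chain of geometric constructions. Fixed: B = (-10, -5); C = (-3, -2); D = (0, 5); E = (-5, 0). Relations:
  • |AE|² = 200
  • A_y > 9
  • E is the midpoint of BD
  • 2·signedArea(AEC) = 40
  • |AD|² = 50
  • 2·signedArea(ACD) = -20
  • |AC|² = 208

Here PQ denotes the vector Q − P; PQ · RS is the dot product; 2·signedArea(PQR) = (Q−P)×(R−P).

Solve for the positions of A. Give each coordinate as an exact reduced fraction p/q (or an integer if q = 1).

A = (5, 10)

1. A_x = 5  [2·signedArea(ACD) = -20 ∩ 2·signedArea(AEC) = 40]
2. A_y = 10  [2·signedArea(ACD) = -20 ∩ 2·signedArea(AEC) = 40]
   → A = (5, 10)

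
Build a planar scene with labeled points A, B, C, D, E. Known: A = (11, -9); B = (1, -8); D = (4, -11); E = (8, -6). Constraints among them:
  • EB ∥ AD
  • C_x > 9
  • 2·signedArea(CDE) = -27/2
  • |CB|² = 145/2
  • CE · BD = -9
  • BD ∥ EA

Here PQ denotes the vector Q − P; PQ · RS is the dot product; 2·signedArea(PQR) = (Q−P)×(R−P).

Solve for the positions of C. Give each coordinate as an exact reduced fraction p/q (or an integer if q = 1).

1. C_x = 19/2  [2·signedArea(CDE) = -27/2 ∩ CE · BD = -9]
2. C_y = -15/2  [2·signedArea(CDE) = -27/2 ∩ CE · BD = -9]
   → C = (19/2, -15/2)

C = (19/2, -15/2)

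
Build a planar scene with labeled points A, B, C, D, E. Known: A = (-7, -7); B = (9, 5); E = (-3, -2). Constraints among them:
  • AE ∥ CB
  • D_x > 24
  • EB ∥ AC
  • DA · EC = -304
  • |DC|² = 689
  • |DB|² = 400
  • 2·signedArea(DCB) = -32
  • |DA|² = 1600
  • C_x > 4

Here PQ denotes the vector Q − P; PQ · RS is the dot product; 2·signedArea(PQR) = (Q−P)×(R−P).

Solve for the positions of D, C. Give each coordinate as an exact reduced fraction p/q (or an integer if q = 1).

1. C_x = 5  [AE ∥ CB ∩ EB ∥ AC]
2. C_y = 0  [AE ∥ CB ∩ EB ∥ AC]
   → C = (5, 0)
3. D_x = 25  [DA · EC = -304 ∩ 2·signedArea(DCB) = -32]
4. D_y = 17  [DA · EC = -304 ∩ 2·signedArea(DCB) = -32]
   → D = (25, 17)

C = (5, 0)
D = (25, 17)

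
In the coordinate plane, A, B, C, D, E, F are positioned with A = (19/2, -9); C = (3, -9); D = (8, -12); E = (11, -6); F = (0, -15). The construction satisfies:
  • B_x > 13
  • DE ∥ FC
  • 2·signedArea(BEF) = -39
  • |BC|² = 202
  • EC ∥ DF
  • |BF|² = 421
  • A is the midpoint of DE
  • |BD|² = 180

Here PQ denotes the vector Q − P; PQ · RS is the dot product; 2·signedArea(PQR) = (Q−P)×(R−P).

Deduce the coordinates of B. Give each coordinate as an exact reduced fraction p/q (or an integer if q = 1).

B = (14, 0)

1. B_x = 14  [line 9·x + -11·y + -126 = 0 ∩ |BC|² = 202]
2. B_y = 0  [line 9·x + -11·y + -126 = 0 ∩ |BC|² = 202]
   → B = (14, 0)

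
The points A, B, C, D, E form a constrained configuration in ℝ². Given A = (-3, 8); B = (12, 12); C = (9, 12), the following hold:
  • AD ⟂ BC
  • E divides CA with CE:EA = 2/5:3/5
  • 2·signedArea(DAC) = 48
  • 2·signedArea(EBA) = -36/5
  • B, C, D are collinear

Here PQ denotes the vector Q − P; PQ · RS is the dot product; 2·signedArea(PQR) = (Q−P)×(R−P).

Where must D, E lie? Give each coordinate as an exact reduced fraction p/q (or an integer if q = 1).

D = (-3, 12)
E = (21/5, 52/5)

1. D_x = -3  [B, C, D are collinear ∩ AD ⟂ BC]
2. D_y = 12  [B, C, D are collinear ∩ AD ⟂ BC]
   → D = (-3, 12)
3. E_x = 21/5  [E divides CA with CE:EA = 2/5:3/5]
4. E_y = 52/5  [E divides CA with CE:EA = 2/5:3/5]
   → E = (21/5, 52/5)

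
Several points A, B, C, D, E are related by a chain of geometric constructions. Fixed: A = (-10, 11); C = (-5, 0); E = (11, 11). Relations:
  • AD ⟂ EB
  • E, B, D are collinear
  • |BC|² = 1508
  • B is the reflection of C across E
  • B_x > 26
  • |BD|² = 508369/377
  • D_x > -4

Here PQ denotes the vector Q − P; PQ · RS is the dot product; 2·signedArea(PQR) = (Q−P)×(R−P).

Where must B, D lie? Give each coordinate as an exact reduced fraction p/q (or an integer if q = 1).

B = (27, 22)
D = (-1229/377, 451/377)

1. B_x = 27  [B is the reflection of C across E]
2. B_y = 22  [B is the reflection of C across E]
   → B = (27, 22)
3. D_x = -1229/377  [E, B, D are collinear ∩ AD ⟂ EB]
4. D_y = 451/377  [E, B, D are collinear ∩ AD ⟂ EB]
   → D = (-1229/377, 451/377)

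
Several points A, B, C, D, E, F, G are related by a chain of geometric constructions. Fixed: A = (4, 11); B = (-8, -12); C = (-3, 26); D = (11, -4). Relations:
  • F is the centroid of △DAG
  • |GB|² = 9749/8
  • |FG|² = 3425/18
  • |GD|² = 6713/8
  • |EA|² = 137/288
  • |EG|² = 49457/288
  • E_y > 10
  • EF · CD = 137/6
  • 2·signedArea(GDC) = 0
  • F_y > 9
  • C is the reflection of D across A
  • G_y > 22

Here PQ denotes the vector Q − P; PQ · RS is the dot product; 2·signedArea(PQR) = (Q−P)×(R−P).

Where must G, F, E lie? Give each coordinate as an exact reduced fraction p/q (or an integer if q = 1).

1. G_x = -5/4  [line -30·x + -14·y + 274 = 0 ∩ |GD|² = 6713/8]
2. G_y = 89/4  [line -30·x + -14·y + 274 = 0 ∩ |GD|² = 6713/8]
   → G = (-5/4, 89/4)
3. F_x = 55/12  [F is the centroid of △DAG]
4. F_y = 39/4  [F is the centroid of △DAG]
   → F = (55/12, 39/4)
5. E_x = 103/24  [line -14·x + 30·y + -1507/6 = 0 ∩ |EA|² = 137/288]
6. E_y = 83/8  [line -14·x + 30·y + -1507/6 = 0 ∩ |EA|² = 137/288]
   → E = (103/24, 83/8)

E = (103/24, 83/8)
F = (55/12, 39/4)
G = (-5/4, 89/4)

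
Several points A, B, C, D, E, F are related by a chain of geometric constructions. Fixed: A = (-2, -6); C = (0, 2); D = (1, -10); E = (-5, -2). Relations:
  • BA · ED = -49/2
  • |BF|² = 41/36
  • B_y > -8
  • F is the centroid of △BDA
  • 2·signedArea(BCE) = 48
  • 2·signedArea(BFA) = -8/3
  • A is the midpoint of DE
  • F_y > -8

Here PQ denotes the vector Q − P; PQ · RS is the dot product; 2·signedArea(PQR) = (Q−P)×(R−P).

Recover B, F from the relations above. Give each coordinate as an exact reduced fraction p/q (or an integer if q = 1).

B = (3/4, -7)
F = (-1/12, -23/3)

1. B_x = 3/4  [2·signedArea(BCE) = 48 ∩ BA · ED = -49/2]
2. B_y = -7  [2·signedArea(BCE) = 48 ∩ BA · ED = -49/2]
   → B = (3/4, -7)
3. F_x = -1/12  [F is the centroid of △BDA]
4. F_y = -23/3  [F is the centroid of △BDA]
   → F = (-1/12, -23/3)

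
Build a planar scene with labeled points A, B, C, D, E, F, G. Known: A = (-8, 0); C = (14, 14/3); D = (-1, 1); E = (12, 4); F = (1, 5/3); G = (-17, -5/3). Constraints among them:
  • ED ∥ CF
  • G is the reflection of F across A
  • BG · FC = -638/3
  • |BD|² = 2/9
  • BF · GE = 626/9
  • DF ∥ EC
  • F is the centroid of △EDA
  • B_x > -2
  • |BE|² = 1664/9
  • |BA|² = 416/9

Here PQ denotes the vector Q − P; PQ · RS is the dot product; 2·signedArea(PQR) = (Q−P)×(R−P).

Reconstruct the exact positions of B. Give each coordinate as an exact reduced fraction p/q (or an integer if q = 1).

B = (-4/3, 4/3)

1. B_x = -4/3  [BG · FC = -638/3 ∩ BF · GE = 626/9]
2. B_y = 4/3  [BG · FC = -638/3 ∩ BF · GE = 626/9]
   → B = (-4/3, 4/3)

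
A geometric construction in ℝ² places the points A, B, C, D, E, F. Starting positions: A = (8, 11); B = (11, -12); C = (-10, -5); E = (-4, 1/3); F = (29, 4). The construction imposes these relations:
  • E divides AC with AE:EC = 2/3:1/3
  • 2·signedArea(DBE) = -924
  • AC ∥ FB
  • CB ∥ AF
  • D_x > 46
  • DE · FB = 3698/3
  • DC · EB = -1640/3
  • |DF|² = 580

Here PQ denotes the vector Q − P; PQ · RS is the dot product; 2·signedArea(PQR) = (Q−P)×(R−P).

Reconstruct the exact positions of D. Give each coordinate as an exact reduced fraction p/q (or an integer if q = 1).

D = (47, 20)

1. D_x = 47  [DE · FB = 3698/3 ∩ 2·signedArea(DBE) = -924]
2. D_y = 20  [DE · FB = 3698/3 ∩ 2·signedArea(DBE) = -924]
   → D = (47, 20)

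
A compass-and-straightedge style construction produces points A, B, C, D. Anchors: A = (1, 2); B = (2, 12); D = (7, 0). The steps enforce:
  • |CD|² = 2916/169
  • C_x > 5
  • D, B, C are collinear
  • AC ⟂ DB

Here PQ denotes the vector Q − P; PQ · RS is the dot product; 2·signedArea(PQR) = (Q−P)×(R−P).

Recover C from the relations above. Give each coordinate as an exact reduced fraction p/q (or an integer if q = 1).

1. C_x = 913/169  [D, B, C are collinear ∩ AC ⟂ DB]
2. C_y = 648/169  [D, B, C are collinear ∩ AC ⟂ DB]
   → C = (913/169, 648/169)

C = (913/169, 648/169)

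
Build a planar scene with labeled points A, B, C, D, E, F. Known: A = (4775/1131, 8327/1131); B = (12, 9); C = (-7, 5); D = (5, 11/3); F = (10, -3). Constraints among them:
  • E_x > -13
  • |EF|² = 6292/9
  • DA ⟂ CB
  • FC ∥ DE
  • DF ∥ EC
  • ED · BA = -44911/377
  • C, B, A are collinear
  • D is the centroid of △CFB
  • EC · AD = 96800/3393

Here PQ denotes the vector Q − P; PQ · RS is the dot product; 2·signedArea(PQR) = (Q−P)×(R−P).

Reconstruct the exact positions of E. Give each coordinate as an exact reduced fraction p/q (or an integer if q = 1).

E = (-12, 35/3)

1. E_x = -12  [DF ∥ EC ∩ FC ∥ DE]
2. E_y = 35/3  [DF ∥ EC ∩ FC ∥ DE]
   → E = (-12, 35/3)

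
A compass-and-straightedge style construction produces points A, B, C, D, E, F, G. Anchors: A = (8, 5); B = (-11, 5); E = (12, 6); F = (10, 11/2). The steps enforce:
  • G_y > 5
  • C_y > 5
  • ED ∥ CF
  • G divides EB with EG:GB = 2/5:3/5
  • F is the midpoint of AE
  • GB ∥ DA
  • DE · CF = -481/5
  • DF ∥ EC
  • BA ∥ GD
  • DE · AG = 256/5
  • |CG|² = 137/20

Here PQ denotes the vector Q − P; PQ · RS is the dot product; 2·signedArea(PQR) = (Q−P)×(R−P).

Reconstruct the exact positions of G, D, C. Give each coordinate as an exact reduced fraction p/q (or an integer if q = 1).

1. G_x = 14/5  [G divides EB with EG:GB = 2/5:3/5]
2. G_y = 28/5  [G divides EB with EG:GB = 2/5:3/5]
   → G = (14/5, 28/5)
3. D_x = 109/5  [GB ∥ DA ∩ BA ∥ GD]
4. D_y = 28/5  [GB ∥ DA ∩ BA ∥ GD]
   → D = (109/5, 28/5)
5. C_x = 1/5  [ED ∥ CF ∩ DF ∥ EC]
6. C_y = 59/10  [ED ∥ CF ∩ DF ∥ EC]
   → C = (1/5, 59/10)

C = (1/5, 59/10)
D = (109/5, 28/5)
G = (14/5, 28/5)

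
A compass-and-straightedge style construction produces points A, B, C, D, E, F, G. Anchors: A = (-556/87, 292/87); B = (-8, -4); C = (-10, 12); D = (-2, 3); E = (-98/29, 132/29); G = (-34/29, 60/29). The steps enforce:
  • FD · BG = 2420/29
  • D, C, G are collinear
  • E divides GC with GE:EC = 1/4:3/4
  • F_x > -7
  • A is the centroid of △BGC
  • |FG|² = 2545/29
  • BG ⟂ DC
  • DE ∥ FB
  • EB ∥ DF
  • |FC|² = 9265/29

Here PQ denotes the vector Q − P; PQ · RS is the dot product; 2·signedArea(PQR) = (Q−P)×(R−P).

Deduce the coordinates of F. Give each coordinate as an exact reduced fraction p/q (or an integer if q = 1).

F = (-192/29, -161/29)

1. F_x = -192/29  [DE ∥ FB ∩ EB ∥ DF]
2. F_y = -161/29  [DE ∥ FB ∩ EB ∥ DF]
   → F = (-192/29, -161/29)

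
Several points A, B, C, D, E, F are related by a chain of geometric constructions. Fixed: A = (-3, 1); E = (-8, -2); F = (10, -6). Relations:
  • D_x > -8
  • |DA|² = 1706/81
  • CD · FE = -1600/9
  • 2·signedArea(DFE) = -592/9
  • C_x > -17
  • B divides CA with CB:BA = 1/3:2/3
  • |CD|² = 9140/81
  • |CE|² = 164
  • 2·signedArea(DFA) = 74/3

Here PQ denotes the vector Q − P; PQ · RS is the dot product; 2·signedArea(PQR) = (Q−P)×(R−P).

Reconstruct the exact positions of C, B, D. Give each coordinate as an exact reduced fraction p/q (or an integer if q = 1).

B = (-35/3, 17/3)
C = (-16, 8)
D = (-68/9, 14/9)

1. D_x = -68/9  [2·signedArea(DFE) = -592/9 ∩ 2·signedArea(DFA) = 74/3]
2. D_y = 14/9  [2·signedArea(DFE) = -592/9 ∩ 2·signedArea(DFA) = 74/3]
   → D = (-68/9, 14/9)
3. C_x = -16  [line 18·x + -4·y + 320 = 0 ∩ |CE|² = 164]
4. C_y = 8  [line 18·x + -4·y + 320 = 0 ∩ |CE|² = 164]
   → C = (-16, 8)
5. B_x = -35/3  [B divides CA with CB:BA = 1/3:2/3]
6. B_y = 17/3  [B divides CA with CB:BA = 1/3:2/3]
   → B = (-35/3, 17/3)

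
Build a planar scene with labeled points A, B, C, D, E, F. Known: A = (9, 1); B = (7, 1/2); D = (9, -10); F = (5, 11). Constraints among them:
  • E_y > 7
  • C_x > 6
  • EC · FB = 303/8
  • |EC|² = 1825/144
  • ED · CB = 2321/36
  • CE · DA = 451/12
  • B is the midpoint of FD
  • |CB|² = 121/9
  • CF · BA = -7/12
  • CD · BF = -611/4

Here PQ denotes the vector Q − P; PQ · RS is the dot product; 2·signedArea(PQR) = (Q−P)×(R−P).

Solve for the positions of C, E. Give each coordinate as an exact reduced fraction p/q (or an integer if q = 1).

C = (7, 25/6)
E = (6, 91/12)

1. C_x = 7  [CD · BF = -611/4 ∩ CF · BA = -7/12]
2. C_y = 25/6  [CD · BF = -611/4 ∩ CF · BA = -7/12]
   → C = (7, 25/6)
3. E_x = 6  [EC · FB = 303/8 ∩ ED · CB = 2321/36]
4. E_y = 91/12  [EC · FB = 303/8 ∩ ED · CB = 2321/36]
   → E = (6, 91/12)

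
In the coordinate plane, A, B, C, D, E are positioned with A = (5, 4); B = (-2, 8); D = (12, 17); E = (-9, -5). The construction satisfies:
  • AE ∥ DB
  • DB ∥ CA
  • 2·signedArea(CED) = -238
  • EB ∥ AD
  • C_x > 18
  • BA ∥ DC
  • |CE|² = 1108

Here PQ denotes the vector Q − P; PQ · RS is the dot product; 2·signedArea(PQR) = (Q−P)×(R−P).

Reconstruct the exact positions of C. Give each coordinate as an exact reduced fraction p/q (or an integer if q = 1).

1. C_x = 19  [DB ∥ CA ∩ BA ∥ DC]
2. C_y = 13  [DB ∥ CA ∩ BA ∥ DC]
   → C = (19, 13)

C = (19, 13)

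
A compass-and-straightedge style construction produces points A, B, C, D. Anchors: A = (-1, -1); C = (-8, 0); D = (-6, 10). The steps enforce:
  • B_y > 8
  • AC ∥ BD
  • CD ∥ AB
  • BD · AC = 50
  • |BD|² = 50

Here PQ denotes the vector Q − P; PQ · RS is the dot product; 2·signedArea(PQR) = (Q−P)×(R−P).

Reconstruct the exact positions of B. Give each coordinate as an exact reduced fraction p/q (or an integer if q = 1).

B = (1, 9)

1. B_x = 1  [AC ∥ BD ∩ CD ∥ AB]
2. B_y = 9  [AC ∥ BD ∩ CD ∥ AB]
   → B = (1, 9)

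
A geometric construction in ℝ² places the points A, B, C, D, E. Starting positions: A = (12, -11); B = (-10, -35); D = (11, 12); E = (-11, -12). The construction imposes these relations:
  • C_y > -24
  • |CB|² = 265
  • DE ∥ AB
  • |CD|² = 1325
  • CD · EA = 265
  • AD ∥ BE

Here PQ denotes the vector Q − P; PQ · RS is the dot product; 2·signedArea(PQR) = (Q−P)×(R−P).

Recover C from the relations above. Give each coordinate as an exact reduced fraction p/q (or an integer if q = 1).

C = (1, -23)

1. C_x = 1  [line -23·x + -1·y + 0 = 0 ∩ |CB|² = 265]
2. C_y = -23  [line -23·x + -1·y + 0 = 0 ∩ |CB|² = 265]
   → C = (1, -23)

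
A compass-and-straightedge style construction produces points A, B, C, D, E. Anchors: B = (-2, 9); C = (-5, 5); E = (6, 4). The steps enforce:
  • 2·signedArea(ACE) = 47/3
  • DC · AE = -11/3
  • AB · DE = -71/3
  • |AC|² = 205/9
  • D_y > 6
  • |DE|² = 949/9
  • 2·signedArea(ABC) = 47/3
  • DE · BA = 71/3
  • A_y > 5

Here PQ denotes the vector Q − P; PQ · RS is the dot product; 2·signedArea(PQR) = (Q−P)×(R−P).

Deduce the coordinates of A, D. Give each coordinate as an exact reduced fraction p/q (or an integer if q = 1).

A = (-1/3, 6)
D = (-4, 19/3)

1. A_x = -1/3  [2·signedArea(ACE) = 47/3 ∩ 2·signedArea(ABC) = 47/3]
2. A_y = 6  [2·signedArea(ACE) = 47/3 ∩ 2·signedArea(ABC) = 47/3]
   → A = (-1/3, 6)
3. D_x = -4  [DC · AE = -11/3 ∩ DE · BA = 71/3]
4. D_y = 19/3  [DC · AE = -11/3 ∩ DE · BA = 71/3]
   → D = (-4, 19/3)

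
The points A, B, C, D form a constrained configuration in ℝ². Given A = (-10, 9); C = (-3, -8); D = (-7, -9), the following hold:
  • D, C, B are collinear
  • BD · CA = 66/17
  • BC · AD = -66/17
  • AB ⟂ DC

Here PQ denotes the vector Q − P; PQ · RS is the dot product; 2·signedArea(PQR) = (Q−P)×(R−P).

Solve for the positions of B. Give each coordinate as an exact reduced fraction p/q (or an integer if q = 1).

B = (-95/17, -147/17)

1. B_x = -95/17  [D, C, B are collinear ∩ AB ⟂ DC]
2. B_y = -147/17  [D, C, B are collinear ∩ AB ⟂ DC]
   → B = (-95/17, -147/17)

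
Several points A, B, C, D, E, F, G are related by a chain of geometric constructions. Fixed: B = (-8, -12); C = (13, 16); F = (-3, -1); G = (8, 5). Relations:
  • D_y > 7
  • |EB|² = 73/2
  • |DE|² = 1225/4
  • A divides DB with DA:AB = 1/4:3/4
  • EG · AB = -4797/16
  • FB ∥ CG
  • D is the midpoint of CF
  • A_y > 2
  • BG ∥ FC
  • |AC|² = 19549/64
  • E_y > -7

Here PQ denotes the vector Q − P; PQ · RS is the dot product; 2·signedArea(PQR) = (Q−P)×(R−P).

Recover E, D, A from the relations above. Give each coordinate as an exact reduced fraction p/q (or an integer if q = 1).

A = (7/4, 21/8)
D = (5, 15/2)
E = (-11/2, -13/2)

1. D_x = 5  [D is the midpoint of CF]
2. D_y = 15/2  [D is the midpoint of CF]
   → D = (5, 15/2)
3. A_x = 7/4  [A divides DB with DA:AB = 1/4:3/4]
4. A_y = 21/8  [A divides DB with DA:AB = 1/4:3/4]
   → A = (7/4, 21/8)
5. E_x = -11/2  [line 39/4·x + 117/8·y + 2379/16 = 0 ∩ |EB|² = 73/2]
6. E_y = -13/2  [line 39/4·x + 117/8·y + 2379/16 = 0 ∩ |EB|² = 73/2]
   → E = (-11/2, -13/2)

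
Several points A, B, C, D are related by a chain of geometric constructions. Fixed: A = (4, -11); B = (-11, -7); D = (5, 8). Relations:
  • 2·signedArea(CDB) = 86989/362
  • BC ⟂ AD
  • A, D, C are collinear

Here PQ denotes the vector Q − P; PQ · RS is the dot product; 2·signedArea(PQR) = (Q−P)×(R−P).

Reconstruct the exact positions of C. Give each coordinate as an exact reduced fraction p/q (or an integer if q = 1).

C = (1509/362, -2823/362)

1. C_x = 1509/362  [A, D, C are collinear ∩ BC ⟂ AD]
2. C_y = -2823/362  [A, D, C are collinear ∩ BC ⟂ AD]
   → C = (1509/362, -2823/362)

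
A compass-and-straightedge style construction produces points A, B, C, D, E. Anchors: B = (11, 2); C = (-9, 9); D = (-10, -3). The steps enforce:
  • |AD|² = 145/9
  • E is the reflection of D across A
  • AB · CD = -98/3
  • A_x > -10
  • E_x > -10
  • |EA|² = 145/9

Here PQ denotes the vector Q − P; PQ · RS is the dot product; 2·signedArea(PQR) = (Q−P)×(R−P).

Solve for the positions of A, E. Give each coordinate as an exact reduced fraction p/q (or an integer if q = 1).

A = (-29/3, 1)
E = (-28/3, 5)

1. A_x = -29/3  [line 1·x + 12·y + -7/3 = 0 ∩ |AD|² = 145/9]
2. A_y = 1  [line 1·x + 12·y + -7/3 = 0 ∩ |AD|² = 145/9]
   → A = (-29/3, 1)
3. E_x = -28/3  [E is the reflection of D across A]
4. E_y = 5  [E is the reflection of D across A]
   → E = (-28/3, 5)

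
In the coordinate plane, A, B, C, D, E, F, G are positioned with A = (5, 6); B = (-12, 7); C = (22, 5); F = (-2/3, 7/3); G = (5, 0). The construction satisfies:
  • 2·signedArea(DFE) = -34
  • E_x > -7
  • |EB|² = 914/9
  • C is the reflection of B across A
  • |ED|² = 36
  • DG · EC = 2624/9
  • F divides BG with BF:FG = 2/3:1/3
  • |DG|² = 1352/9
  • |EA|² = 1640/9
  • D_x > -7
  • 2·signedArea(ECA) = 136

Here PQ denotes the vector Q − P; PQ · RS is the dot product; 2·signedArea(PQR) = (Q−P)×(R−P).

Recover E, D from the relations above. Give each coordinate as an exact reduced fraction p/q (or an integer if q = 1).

D = (-19/3, 14/3)
E = (-19/3, -4/3)

1. E_x = -19/3  [line -1·x + -17·y + -29 = 0 ∩ |EB|² = 914/9]
2. E_y = -4/3  [line -1·x + -17·y + -29 = 0 ∩ |EB|² = 914/9]
   → E = (-19/3, -4/3)
3. D_x = -19/3  [2·signedArea(DFE) = -34 ∩ DG · EC = 2624/9]
4. D_y = 14/3  [2·signedArea(DFE) = -34 ∩ DG · EC = 2624/9]
   → D = (-19/3, 14/3)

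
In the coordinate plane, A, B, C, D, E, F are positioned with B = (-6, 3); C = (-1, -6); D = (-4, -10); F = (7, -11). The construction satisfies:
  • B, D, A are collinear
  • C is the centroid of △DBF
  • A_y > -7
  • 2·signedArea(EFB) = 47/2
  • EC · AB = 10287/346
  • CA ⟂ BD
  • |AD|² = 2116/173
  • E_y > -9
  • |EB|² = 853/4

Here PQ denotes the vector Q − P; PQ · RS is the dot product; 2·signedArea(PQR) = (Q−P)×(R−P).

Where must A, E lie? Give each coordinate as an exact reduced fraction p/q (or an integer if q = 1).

1. A_x = -784/173  [B, D, A are collinear ∩ CA ⟂ BD]
2. A_y = -1132/173  [B, D, A are collinear ∩ CA ⟂ BD]
   → A = (-784/173, -1132/173)
3. E_x = 3  [2·signedArea(EFB) = 47/2 ∩ EC · AB = 10287/346]
4. E_y = -17/2  [2·signedArea(EFB) = 47/2 ∩ EC · AB = 10287/346]
   → E = (3, -17/2)

A = (-784/173, -1132/173)
E = (3, -17/2)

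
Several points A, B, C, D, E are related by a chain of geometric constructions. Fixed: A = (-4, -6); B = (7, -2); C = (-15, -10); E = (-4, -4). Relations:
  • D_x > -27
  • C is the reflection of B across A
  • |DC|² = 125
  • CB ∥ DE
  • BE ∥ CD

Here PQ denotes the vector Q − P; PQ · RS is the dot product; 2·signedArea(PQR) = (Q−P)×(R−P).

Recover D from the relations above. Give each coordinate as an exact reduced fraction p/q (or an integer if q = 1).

1. D_x = -26  [CB ∥ DE ∩ BE ∥ CD]
2. D_y = -12  [CB ∥ DE ∩ BE ∥ CD]
   → D = (-26, -12)

D = (-26, -12)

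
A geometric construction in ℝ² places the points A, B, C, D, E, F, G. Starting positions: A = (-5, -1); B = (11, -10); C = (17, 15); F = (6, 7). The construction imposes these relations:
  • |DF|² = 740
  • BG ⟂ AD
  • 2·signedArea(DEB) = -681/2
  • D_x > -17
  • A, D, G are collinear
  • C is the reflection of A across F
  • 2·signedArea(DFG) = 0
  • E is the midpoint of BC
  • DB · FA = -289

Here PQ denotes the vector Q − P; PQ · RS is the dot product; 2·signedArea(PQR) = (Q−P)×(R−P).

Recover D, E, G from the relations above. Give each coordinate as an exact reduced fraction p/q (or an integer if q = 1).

1. D_x = -16  [line 11·x + 8·y + 248 = 0 ∩ |DF|² = 740]
2. D_y = -9  [line 11·x + 8·y + 248 = 0 ∩ |DF|² = 740]
   → D = (-16, -9)
3. E_x = 14  [E is the midpoint of BC]
4. E_y = 5/2  [E is the midpoint of BC]
   → E = (14, 5/2)
5. G_x = 219/185  [2·signedArea(DFG) = 0 ∩ BG ⟂ AD]
6. G_y = 647/185  [2·signedArea(DFG) = 0 ∩ BG ⟂ AD]
   → G = (219/185, 647/185)

D = (-16, -9)
E = (14, 5/2)
G = (219/185, 647/185)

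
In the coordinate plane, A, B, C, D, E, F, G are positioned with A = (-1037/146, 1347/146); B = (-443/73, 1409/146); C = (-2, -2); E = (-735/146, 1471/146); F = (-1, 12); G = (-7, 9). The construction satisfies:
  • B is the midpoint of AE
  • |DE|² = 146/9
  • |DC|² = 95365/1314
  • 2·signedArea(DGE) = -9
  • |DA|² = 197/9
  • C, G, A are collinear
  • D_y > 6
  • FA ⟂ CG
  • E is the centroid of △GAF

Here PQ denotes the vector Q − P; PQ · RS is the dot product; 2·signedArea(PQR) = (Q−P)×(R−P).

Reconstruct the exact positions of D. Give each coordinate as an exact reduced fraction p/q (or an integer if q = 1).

D = (-1475/438, 2807/438)

1. D_x = -1475/438  [line -157/146·x + 287/146·y + -1184/73 = 0 ∩ |DA|² = 197/9]
2. D_y = 2807/438  [line -157/146·x + 287/146·y + -1184/73 = 0 ∩ |DA|² = 197/9]
   → D = (-1475/438, 2807/438)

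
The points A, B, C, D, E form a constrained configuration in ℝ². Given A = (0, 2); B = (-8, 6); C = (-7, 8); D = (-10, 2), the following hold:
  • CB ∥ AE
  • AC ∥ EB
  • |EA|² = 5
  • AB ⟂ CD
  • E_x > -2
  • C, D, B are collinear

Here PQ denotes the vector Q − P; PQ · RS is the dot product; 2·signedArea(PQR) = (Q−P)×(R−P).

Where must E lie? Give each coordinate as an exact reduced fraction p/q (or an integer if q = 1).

1. E_x = -1  [AC ∥ EB ∩ CB ∥ AE]
2. E_y = 0  [AC ∥ EB ∩ CB ∥ AE]
   → E = (-1, 0)

E = (-1, 0)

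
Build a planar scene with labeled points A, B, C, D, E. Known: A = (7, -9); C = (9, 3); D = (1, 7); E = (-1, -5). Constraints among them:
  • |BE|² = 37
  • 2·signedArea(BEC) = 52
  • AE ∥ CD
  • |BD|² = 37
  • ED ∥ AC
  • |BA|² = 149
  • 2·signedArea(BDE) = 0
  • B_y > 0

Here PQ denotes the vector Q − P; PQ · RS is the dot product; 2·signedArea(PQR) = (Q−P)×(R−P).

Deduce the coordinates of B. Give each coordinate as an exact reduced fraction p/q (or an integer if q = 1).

1. B_x = 0  [2·signedArea(BDE) = 0 ∩ 2·signedArea(BEC) = 52]
2. B_y = 1  [2·signedArea(BDE) = 0 ∩ 2·signedArea(BEC) = 52]
   → B = (0, 1)

B = (0, 1)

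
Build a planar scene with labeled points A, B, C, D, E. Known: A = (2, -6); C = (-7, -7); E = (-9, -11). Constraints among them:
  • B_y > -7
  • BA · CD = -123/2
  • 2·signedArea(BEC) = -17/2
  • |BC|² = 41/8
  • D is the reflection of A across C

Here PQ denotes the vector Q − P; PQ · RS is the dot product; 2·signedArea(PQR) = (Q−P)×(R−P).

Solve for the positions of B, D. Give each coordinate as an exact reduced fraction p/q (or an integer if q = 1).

1. B_x = -19/4  [line -4·x + 2·y + -11/2 = 0 ∩ |BC|² = 41/8]
2. B_y = -27/4  [line -4·x + 2·y + -11/2 = 0 ∩ |BC|² = 41/8]
   → B = (-19/4, -27/4)
3. D_x = -16  [D is the reflection of A across C]
4. D_y = -8  [D is the reflection of A across C]
   → D = (-16, -8)

B = (-19/4, -27/4)
D = (-16, -8)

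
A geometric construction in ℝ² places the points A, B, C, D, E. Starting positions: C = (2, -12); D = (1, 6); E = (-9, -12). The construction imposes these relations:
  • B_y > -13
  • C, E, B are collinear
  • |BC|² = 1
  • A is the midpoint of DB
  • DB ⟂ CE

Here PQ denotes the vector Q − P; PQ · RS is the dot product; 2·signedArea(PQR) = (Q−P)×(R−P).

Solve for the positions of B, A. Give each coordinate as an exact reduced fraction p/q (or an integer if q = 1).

A = (1, -3)
B = (1, -12)

1. B_x = 1  [C, E, B are collinear ∩ DB ⟂ CE]
2. B_y = -12  [C, E, B are collinear ∩ DB ⟂ CE]
   → B = (1, -12)
3. A_x = 1  [A is the midpoint of DB]
4. A_y = -3  [A is the midpoint of DB]
   → A = (1, -3)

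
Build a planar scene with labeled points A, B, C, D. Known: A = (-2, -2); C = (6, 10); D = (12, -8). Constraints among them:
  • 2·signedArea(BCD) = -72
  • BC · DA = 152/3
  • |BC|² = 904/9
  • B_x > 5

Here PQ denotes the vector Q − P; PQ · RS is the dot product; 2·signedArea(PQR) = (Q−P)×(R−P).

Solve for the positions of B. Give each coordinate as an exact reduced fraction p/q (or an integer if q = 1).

1. B_x = 16/3  [2·signedArea(BCD) = -72 ∩ BC · DA = 152/3]
2. B_y = 0  [2·signedArea(BCD) = -72 ∩ BC · DA = 152/3]
   → B = (16/3, 0)

B = (16/3, 0)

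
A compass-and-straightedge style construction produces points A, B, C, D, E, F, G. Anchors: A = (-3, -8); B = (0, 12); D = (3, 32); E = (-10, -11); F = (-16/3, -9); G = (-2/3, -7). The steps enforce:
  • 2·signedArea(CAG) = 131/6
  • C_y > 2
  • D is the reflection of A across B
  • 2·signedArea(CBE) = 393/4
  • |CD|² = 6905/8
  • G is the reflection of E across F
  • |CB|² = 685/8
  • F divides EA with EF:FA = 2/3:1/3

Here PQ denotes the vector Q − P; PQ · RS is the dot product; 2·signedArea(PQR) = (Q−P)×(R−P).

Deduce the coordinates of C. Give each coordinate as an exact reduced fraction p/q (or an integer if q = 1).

C = (1/4, 11/4)

1. C_x = 1/4  [2·signedArea(CBE) = 393/4 ∩ 2·signedArea(CAG) = 131/6]
2. C_y = 11/4  [2·signedArea(CBE) = 393/4 ∩ 2·signedArea(CAG) = 131/6]
   → C = (1/4, 11/4)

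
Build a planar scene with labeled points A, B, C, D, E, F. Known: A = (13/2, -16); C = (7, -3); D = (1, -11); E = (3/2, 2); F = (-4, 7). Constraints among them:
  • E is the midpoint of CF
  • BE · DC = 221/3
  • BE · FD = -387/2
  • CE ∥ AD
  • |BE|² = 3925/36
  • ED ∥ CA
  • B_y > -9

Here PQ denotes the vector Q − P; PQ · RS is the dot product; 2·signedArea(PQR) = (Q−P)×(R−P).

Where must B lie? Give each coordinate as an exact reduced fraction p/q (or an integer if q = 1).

B = (3, -25/3)

1. B_x = 3  [BE · DC = 221/3 ∩ BE · FD = -387/2]
2. B_y = -25/3  [BE · DC = 221/3 ∩ BE · FD = -387/2]
   → B = (3, -25/3)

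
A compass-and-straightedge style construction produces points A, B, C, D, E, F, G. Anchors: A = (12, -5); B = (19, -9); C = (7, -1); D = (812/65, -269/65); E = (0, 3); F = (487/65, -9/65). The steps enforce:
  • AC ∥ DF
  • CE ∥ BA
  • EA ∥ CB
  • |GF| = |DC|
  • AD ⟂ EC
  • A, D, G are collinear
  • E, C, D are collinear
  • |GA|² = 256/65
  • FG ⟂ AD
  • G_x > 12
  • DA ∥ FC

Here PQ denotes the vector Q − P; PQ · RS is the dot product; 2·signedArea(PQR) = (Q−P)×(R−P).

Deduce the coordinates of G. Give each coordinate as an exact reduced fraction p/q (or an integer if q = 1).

G = (844/65, -213/65)

1. G_x = 844/65  [A, D, G are collinear ∩ FG ⟂ AD]
2. G_y = -213/65  [A, D, G are collinear ∩ FG ⟂ AD]
   → G = (844/65, -213/65)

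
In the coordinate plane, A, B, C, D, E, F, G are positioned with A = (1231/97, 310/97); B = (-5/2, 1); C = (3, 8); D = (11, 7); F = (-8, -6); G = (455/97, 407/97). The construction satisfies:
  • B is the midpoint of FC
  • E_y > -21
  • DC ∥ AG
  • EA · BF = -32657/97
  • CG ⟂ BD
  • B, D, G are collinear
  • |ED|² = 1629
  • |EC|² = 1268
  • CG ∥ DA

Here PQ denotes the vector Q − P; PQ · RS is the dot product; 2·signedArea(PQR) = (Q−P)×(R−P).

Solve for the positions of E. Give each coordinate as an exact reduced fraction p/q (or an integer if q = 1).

1. E_x = -19  [line 11/2·x + 7·y + 489/2 = 0 ∩ |EC|² = 1268]
2. E_y = -20  [line 11/2·x + 7·y + 489/2 = 0 ∩ |EC|² = 1268]
   → E = (-19, -20)

E = (-19, -20)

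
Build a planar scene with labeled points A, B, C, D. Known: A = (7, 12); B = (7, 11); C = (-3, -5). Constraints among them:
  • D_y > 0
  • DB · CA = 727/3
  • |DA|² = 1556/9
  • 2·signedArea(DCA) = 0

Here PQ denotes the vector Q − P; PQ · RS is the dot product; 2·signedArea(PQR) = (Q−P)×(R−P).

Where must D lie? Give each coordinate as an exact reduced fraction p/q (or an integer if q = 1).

D = (1/3, 2/3)

1. D_x = 1/3  [2·signedArea(DCA) = 0 ∩ DB · CA = 727/3]
2. D_y = 2/3  [2·signedArea(DCA) = 0 ∩ DB · CA = 727/3]
   → D = (1/3, 2/3)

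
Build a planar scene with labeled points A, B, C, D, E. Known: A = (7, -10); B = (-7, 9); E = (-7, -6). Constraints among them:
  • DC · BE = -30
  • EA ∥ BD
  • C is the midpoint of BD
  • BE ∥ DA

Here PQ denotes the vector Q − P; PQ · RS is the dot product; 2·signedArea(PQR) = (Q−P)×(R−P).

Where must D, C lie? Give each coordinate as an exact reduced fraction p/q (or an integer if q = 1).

C = (0, 7)
D = (7, 5)

1. D_x = 7  [BE ∥ DA ∩ EA ∥ BD]
2. D_y = 5  [BE ∥ DA ∩ EA ∥ BD]
   → D = (7, 5)
3. C_x = 0  [C is the midpoint of BD]
4. C_y = 7  [C is the midpoint of BD]
   → C = (0, 7)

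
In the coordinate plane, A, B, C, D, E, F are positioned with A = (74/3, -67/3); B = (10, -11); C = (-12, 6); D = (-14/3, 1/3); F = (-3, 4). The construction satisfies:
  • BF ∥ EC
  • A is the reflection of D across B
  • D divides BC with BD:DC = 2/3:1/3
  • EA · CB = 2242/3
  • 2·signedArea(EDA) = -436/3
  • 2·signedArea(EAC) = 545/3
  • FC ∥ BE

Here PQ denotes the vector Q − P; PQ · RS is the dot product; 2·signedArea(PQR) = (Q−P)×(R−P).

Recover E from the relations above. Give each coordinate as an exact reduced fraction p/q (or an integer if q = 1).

1. E_x = 1  [BF ∥ EC ∩ FC ∥ BE]
2. E_y = -9  [BF ∥ EC ∩ FC ∥ BE]
   → E = (1, -9)

E = (1, -9)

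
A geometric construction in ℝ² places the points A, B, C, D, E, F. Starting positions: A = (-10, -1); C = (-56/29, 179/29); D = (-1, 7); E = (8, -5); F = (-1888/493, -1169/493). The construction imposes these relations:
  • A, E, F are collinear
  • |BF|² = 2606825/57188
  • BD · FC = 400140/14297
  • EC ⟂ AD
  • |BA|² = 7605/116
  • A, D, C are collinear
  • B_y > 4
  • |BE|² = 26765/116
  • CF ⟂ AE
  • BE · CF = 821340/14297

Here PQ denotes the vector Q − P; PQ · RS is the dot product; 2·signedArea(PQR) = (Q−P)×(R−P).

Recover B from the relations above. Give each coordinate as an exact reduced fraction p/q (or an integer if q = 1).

B = (-229/58, 127/29)

1. B_x = -229/58  [line 936/493·x + 4212/493·y + -427752/14297 = 0 ∩ |BE|² = 26765/116]
2. B_y = 127/29  [line 936/493·x + 4212/493·y + -427752/14297 = 0 ∩ |BE|² = 26765/116]
   → B = (-229/58, 127/29)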